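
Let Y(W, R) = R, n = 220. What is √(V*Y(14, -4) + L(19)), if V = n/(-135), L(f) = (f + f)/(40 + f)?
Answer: √2019570/531 ≈ 2.6763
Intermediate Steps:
L(f) = 2*f/(40 + f) (L(f) = (2*f)/(40 + f) = 2*f/(40 + f))
V = -44/27 (V = 220/(-135) = 220*(-1/135) = -44/27 ≈ -1.6296)
√(V*Y(14, -4) + L(19)) = √(-44/27*(-4) + 2*19/(40 + 19)) = √(176/27 + 2*19/59) = √(176/27 + 2*19*(1/59)) = √(176/27 + 38/59) = √(11410/1593) = √2019570/531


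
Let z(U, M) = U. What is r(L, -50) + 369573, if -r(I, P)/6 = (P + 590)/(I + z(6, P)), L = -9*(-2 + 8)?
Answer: 739281/2 ≈ 3.6964e+5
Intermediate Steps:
L = -54 (L = -9*6 = -54)
r(I, P) = -6*(590 + P)/(6 + I) (r(I, P) = -6*(P + 590)/(I + 6) = -6*(590 + P)/(6 + I))
r(L, -50) + 369573 = 6*(-590 - 1*(-50))/(6 - 54) + 369573 = 6*(-590 + 50)/(-48) + 369573 = 6*(-1/48)*(-540) + 369573 = 135/2 + 369573 = 739281/2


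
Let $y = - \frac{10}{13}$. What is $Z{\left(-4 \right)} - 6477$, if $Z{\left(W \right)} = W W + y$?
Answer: $- \frac{84003}{13} \approx -6461.8$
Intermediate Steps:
$y = - \frac{10}{13}$ ($y = \left(-10\right) \frac{1}{13} = - \frac{10}{13} \approx -0.76923$)
$Z{\left(W \right)} = - \frac{10}{13} + W^{2}$ ($Z{\left(W \right)} = W W - \frac{10}{13} = W^{2} - \frac{10}{13} = - \frac{10}{13} + W^{2}$)
$Z{\left(-4 \right)} - 6477 = \left(- \frac{10}{13} + \left(-4\right)^{2}\right) - 6477 = \left(- \frac{10}{13} + 16\right) - 6477 = \frac{198}{13} - 6477 = - \frac{84003}{13}$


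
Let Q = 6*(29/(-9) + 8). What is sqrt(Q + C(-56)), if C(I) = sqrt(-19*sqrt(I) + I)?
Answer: sqrt(258 + 9*sqrt(2)*sqrt(-28 - 19*I*sqrt(14)))/3 ≈ 6.0285 - 0.84748*I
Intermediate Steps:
C(I) = sqrt(I - 19*sqrt(I))
Q = 86/3 (Q = 6*(29*(-1/9) + 8) = 6*(-29/9 + 8) = 6*(43/9) = 86/3 ≈ 28.667)
sqrt(Q + C(-56)) = sqrt(86/3 + sqrt(-56 - 38*I*sqrt(14)))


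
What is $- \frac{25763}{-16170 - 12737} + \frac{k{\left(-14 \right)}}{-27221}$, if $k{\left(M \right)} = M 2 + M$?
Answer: $\frac{702508717}{786877447} \approx 0.89278$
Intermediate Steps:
$k{\left(M \right)} = 3 M$ ($k{\left(M \right)} = 2 M + M = 3 M$)
$- \frac{25763}{-16170 - 12737} + \frac{k{\left(-14 \right)}}{-27221} = - \frac{25763}{-16170 - 12737} + \frac{3 \left(-14\right)}{-27221} = - \frac{25763}{-16170 - 12737} - - \frac{42}{27221} = - \frac{25763}{-28907} + \frac{42}{27221} = \left(-25763\right) \left(- \frac{1}{28907}\right) + \frac{42}{27221} = \frac{25763}{28907} + \frac{42}{27221} = \frac{702508717}{786877447}$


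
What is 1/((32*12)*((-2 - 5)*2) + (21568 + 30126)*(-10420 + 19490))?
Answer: 1/468859204 ≈ 2.1328e-9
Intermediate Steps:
1/((32*12)*((-2 - 5)*2) + (21568 + 30126)*(-10420 + 19490)) = 1/(384*(-7*2) + 51694*9070) = 1/(384*(-14) + 468864580) = 1/(-5376 + 468864580) = 1/468859204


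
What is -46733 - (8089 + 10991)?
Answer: -65813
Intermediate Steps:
-46733 - (8089 + 10991) = -46733 - 1*19080 = -46733 - 19080 = -65813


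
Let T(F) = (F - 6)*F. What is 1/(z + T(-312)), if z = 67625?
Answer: 1/166841 ≈ 5.9937e-6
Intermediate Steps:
T(F) = F*(-6 + F) (T(F) = (-6 + F)*F = F*(-6 + F))
1/(z + T(-312)) = 1/(67625 - 312*(-6 - 312)) = 1/(67625 - 312*(-318)) = 1/(67625 + 99216) = 1/166841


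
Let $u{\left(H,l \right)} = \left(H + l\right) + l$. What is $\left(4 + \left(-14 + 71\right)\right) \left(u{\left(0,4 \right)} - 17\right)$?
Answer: $-549$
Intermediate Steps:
$u{\left(H,l \right)} = H + 2 l$
$\left(4 + \left(-14 + 71\right)\right) \left(u{\left(0,4 \right)} - 17\right) = \left(4 + \left(-14 + 71\right)\right) \left(\left(0 + 2 \cdot 4\right) - 17\right) = \left(4 + 57\right) \left(\left(0 + 8\right) - 17\right) = 61 \left(8 - 17\right) = 61 \left(-9\right) = -549$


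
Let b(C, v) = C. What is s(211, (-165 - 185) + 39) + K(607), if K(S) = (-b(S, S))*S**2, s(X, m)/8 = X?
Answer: -223646855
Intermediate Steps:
s(X, m) = 8*X
K(S) = -S**3 (K(S) = (-S)*S**2 = -S**3)
s(211, (-165 - 185) + 39) + K(607) = 8*211 - 1*607**3 = 1688 - 1*223648543 = 1688 - 223648543 = -223646855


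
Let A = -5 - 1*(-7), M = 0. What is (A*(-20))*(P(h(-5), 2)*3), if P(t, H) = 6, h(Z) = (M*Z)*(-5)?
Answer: -720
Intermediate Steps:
h(Z) = 0 (h(Z) = (0*Z)*(-5) = 0*(-5) = 0)
A = 2 (A = -5 + 7 = 2)
(A*(-20))*(P(h(-5), 2)*3) = (2*(-20))*(6*3) = -40*18 = -720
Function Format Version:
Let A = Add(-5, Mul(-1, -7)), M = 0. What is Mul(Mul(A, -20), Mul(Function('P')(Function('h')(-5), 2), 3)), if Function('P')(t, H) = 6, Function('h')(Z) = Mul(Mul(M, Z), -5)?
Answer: -720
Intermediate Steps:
Function('h')(Z) = 0 (Function('h')(Z) = Mul(Mul(0, Z), -5) = Mul(0, -5) = 0)
A = 2 (A = Add(-5, 7) = 2)
Mul(Mul(A, -20), Mul(Function('P')(Function('h')(-5), 2), 3)) = Mul(Mul(2, -20), Mul(6, 3)) = Mul(-40, 18) = -720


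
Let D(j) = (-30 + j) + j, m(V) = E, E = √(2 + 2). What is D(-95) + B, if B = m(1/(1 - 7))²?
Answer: -216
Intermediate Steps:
E = 2 (E = √4 = 2)
m(V) = 2
B = 4 (B = 2² = 4)
D(j) = -30 + 2*j
D(-95) + B = (-30 + 2*(-95)) + 4 = (-30 - 190) + 4 = -220 + 4 = -216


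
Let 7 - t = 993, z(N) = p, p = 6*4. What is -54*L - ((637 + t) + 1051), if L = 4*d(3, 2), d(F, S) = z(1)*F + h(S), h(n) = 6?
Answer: -17550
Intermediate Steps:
p = 24
z(N) = 24
t = -986 (t = 7 - 1*993 = 7 - 993 = -986)
d(F, S) = 6 + 24*F (d(F, S) = 24*F + 6 = 6 + 24*F)
L = 312 (L = 4*(6 + 24*3) = 4*(6 + 72) = 4*78 = 312)
-54*L - ((637 + t) + 1051) = -54*312 - ((637 - 986) + 1051) = -16848 - (-349 + 1051) = -16848 - 1*702 = -16848 - 702 = -17550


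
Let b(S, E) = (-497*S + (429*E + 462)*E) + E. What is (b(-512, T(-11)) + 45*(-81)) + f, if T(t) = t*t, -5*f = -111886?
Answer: 33051041/5 ≈ 6.6102e+6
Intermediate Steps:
f = 111886/5 (f = -1/5*(-111886) = 111886/5 ≈ 22377.)
T(t) = t**2
b(S, E) = E - 497*S + E*(462 + 429*E) (b(S, E) = (-497*S + (462 + 429*E)*E) + E = (-497*S + E*(462 + 429*E)) + E = E - 497*S + E*(462 + 429*E))
(b(-512, T(-11)) + 45*(-81)) + f = ((-497*(-512) + 429*((-11)**2)**2 + 463*(-11)**2) + 45*(-81)) + 111886/5 = ((254464 + 429*121**2 + 463*121) - 3645) + 111886/5 = ((254464 + 429*14641 + 56023) - 3645) + 111886/5 = ((254464 + 6280989 + 56023) - 3645) + 111886/5 = (6591476 - 3645) + 111886/5 = 6587831 + 111886/5 = 33051041/5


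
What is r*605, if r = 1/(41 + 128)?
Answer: 605/169 ≈ 3.5799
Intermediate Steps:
r = 1/169 ≈ 0.0059172
r*605 = (1/169)*605 = 605/169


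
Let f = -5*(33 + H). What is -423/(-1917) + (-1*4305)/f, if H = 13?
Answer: 185555/9798 ≈ 18.938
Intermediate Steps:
f = -230 (f = -5*(33 + 13) = -5*46 = -230)
-423/(-1917) + (-1*4305)/f = -423/(-1917) - 1*4305/(-230) = -423*(-1/1917) - 4305*(-1/230) = 47/213 + 861/46 = 185555/9798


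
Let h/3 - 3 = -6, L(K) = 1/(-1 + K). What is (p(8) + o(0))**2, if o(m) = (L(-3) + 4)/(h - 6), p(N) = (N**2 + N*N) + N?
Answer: 294849/16 ≈ 18428.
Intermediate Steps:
h = -9 (h = 9 + 3*(-6) = 9 - 18 = -9)
p(N) = N + 2*N**2 (p(N) = (N**2 + N**2) + N = 2*N**2 + N = N + 2*N**2)
o(m) = -1/4 (o(m) = (1/(-1 - 3) + 4)/(-9 - 6) = (1/(-4) + 4)/(-15) = (-1/4 + 4)*(-1/15) = (15/4)*(-1/15) = -1/4)
(p(8) + o(0))**2 = (8*(1 + 2*8) - 1/4)**2 = (8*(1 + 16) - 1/4)**2 = (8*17 - 1/4)**2 = (136 - 1/4)**2 = (543/4)**2 = 294849/16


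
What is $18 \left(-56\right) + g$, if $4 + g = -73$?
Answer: $-1085$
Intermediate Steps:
$g = -77$ ($g = -4 - 73 = -77$)
$18 \left(-56\right) + g = 18 \left(-56\right) - 77 = -1008 - 77 = -1085$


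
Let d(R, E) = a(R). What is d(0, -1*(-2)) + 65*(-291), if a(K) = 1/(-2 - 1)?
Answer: -56746/3 ≈ -18915.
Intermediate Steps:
a(K) = -⅓ (a(K) = 1/(-3) = -⅓)
d(R, E) = -⅓
d(0, -1*(-2)) + 65*(-291) = -⅓ + 65*(-291) = -⅓ - 18915 = -56746/3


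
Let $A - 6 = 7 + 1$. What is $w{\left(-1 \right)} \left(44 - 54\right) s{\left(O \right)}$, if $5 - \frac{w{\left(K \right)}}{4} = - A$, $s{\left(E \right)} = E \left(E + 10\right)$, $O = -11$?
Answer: $-8360$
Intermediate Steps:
$s{\left(E \right)} = E \left(10 + E\right)$
$A = 14$ ($A = 6 + \left(7 + 1\right) = 6 + 8 = 14$)
$w{\left(K \right)} = 76$ ($w{\left(K \right)} = 20 - 4 \left(\left(-1\right) 14\right) = 20 - -56 = 20 + 56 = 76$)
$w{\left(-1 \right)} \left(44 - 54\right) s{\left(O \right)} = 76 \left(44 - 54\right) \left(- 11 \left(10 - 11\right)\right) = 76 \left(44 - 54\right) \left(\left(-11\right) \left(-1\right)\right) = 76 \left(-10\right) 11 = \left(-760\right) 11 = -8360$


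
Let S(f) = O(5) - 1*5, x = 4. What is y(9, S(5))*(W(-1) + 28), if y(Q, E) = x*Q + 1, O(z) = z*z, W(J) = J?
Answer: 999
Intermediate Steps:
O(z) = z²
S(f) = 20 (S(f) = 5² - 1*5 = 25 - 5 = 20)
y(Q, E) = 1 + 4*Q (y(Q, E) = 4*Q + 1 = 1 + 4*Q)
y(9, S(5))*(W(-1) + 28) = (1 + 4*9)*(-1 + 28) = (1 + 36)*27 = 37*27 = 999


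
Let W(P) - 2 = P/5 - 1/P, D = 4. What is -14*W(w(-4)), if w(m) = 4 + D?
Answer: -973/20 ≈ -48.650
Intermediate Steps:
w(m) = 8 (w(m) = 4 + 4 = 8)
W(P) = 2 - 1/P + P/5 (W(P) = 2 + (P/5 - 1/P) = 2 + (-1/P + P/5) = 2 - 1/P + P/5)
-14*W(w(-4)) = -14*(2 - 1/8 + (⅕)*8) = -14*(2 - 1*⅛ + 8/5) = -14*(2 - ⅛ + 8/5) = -14*139/40 = -973/20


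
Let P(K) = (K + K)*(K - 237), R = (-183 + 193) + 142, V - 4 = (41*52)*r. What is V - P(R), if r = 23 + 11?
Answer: 98332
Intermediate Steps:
r = 34
V = 72492 (V = 4 + (41*52)*34 = 4 + 2132*34 = 4 + 72488 = 72492)
R = 152 (R = 10 + 142 = 152)
P(K) = 2*K*(-237 + K) (P(K) = (2*K)*(-237 + K) = 2*K*(-237 + K))
V - P(R) = 72492 - 2*152*(-237 + 152) = 72492 - 2*152*(-85) = 72492 - 1*(-25840) = 72492 + 25840 = 98332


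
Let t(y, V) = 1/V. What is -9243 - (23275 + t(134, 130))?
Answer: -4227341/130 ≈ -32518.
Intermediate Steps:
-9243 - (23275 + t(134, 130)) = -9243 - (23275 + 1/130) = -9243 - 1*3025751/130 = -9243 - 3025751/130 = -4227341/130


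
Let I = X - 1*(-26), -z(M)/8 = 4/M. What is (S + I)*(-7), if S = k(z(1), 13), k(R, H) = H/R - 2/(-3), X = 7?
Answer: -22351/96 ≈ -232.82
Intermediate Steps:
z(M) = -32/M
k(R, H) = 2/3 + H/R (k(R, H) = H/R - 2*(-1/3) = H/R + 2/3 = 2/3 + H/R)
S = 25/96 (S = 2/3 + 13/((-32/1)) = 2/3 + 13/((-32*1)) = 2/3 + 13/(-32) = 2/3 + 13*(-1/32) = 2/3 - 13/32 = 25/96 ≈ 0.26042)
I = 33 (I = 7 - 1*(-26) = 7 + 26 = 33)
(S + I)*(-7) = (25/96 + 33)*(-7) = (3193/96)*(-7) = -22351/96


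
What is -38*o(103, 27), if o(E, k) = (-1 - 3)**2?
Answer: -608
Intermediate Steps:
o(E, k) = 16 (o(E, k) = (-4)**2 = 16)
-38*o(103, 27) = -38*16 = -608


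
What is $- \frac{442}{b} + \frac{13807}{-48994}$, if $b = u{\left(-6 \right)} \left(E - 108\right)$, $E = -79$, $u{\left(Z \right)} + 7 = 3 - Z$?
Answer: $\frac{44095}{48994} \approx 0.90001$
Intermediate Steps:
$u{\left(Z \right)} = -4 - Z$ ($u{\left(Z \right)} = -7 - \left(-3 + Z\right) = -4 - Z$)
$b = -374$ ($b = \left(-4 - -6\right) \left(-79 - 108\right) = \left(-4 + 6\right) \left(-187\right) = 2 \left(-187\right) = -374$)
$- \frac{442}{b} + \frac{13807}{-48994} = - \frac{442}{-374} + \frac{13807}{-48994} = \left(-442\right) \left(- \frac{1}{374}\right) + 13807 \left(- \frac{1}{48994}\right) = \frac{13}{11} - \frac{13807}{48994} = \frac{44095}{48994}$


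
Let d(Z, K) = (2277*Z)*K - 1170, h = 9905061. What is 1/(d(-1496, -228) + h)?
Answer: 1/786561267 ≈ 1.2714e-9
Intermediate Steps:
d(Z, K) = -1170 + 2277*K*Z (d(Z, K) = 2277*K*Z - 1170 = -1170 + 2277*K*Z)
1/(d(-1496, -228) + h) = 1/((-1170 + 2277*(-228)*(-1496)) + 9905061) = 1/((-1170 + 776657376) + 9905061) = 1/(776656206 + 9905061) = 1/786561267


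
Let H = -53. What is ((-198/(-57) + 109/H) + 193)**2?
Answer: 38329025284/1014049 ≈ 37798.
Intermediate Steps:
((-198/(-57) + 109/H) + 193)**2 = ((-198/(-57) + 109/(-53)) + 193)**2 = ((-198*(-1/57) + 109*(-1/53)) + 193)**2 = ((66/19 - 109/53) + 193)**2 = (1427/1007 + 193)**2 = (195778/1007)**2 = 38329025284/1014049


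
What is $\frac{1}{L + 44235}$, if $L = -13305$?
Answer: $\frac{1}{30930} \approx 3.2331 \cdot 10^{-5}$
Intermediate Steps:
$\frac{1}{L + 44235} = \frac{1}{-13305 + 44235} = \frac{1}{30930}$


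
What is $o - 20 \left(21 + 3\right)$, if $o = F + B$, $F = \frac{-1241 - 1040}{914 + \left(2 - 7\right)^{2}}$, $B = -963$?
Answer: $- \frac{1357258}{939} \approx -1445.4$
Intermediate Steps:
$F = - \frac{2281}{939}$ ($F = - \frac{2281}{914 + \left(-5\right)^{2}} = - \frac{2281}{914 + 25} = - \frac{2281}{939} \approx -2.4292$)
$o = - \frac{906538}{939}$ ($o = - \frac{2281}{939} - 963 = - \frac{906538}{939} \approx -965.43$)
$o - 20 \left(21 + 3\right) = - \frac{906538}{939} - 20 \left(21 + 3\right) = - \frac{906538}{939} - 20 \cdot 24 = - \frac{906538}{939} - 480 = - \frac{1357258}{939}$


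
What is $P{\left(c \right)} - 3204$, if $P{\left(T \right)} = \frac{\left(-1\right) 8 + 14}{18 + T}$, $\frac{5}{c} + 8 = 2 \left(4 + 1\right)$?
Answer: $- \frac{131352}{41} \approx -3203.7$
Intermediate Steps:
$c = \frac{5}{2}$ ($c = \frac{5}{-8 + 2 \left(4 + 1\right)} = \frac{5}{-8 + 2 \cdot 5} = \frac{5}{-8 + 10} = \frac{5}{2} \approx 2.5$)
$P{\left(T \right)} = \frac{6}{18 + T}$ ($P{\left(T \right)} = \frac{-8 + 14}{18 + T} = \frac{6}{18 + T}$)
$P{\left(c \right)} - 3204 = \frac{6}{18 + \frac{5}{2}} - 3204 = \frac{6}{\frac{41}{2}} - 3204 = 6 \cdot \frac{2}{41} - 3204 = \frac{12}{41} - 3204 = - \frac{131352}{41}$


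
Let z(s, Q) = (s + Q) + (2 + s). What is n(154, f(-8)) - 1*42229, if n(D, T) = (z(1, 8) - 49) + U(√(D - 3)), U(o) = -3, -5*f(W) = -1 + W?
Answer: -42269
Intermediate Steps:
f(W) = ⅕ - W/5 (f(W) = -(-1 + W)/5 = ⅕ - W/5)
z(s, Q) = 2 + Q + 2*s (z(s, Q) = (Q + s) + (2 + s) = 2 + Q + 2*s)
n(D, T) = -40 (n(D, T) = ((2 + 8 + 2*1) - 49) - 3 = ((2 + 8 + 2) - 49) - 3 = (12 - 49) - 3 = -37 - 3 = -40)
n(154, f(-8)) - 1*42229 = -40 - 1*42229 = -40 - 42229 = -42269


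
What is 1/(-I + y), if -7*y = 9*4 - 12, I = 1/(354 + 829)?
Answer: -1183/4057 ≈ -0.29159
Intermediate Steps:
I = 1/1183 ≈ 0.00084531
y = -24/7 (y = -(9*4 - 12)/7 = -(36 - 12)/7 = -⅐*24 = -24/7 ≈ -3.4286)
1/(-I + y) = 1/(-1*1/1183 - 24/7) = 1/(-1/1183 - 24/7) = 1/(-4057/1183) = -1183/4057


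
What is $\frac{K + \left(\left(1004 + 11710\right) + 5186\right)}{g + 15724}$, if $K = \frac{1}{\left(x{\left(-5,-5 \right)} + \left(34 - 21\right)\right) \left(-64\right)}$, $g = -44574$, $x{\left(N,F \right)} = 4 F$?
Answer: $- \frac{8019201}{12924800} \approx -0.62045$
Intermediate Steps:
$K = \frac{1}{448}$ ($K = \frac{1}{\left(4 \left(-5\right) + \left(34 - 21\right)\right) \left(-64\right)} = \frac{1}{\left(-20 + \left(34 - 21\right)\right) \left(-64\right)} = \frac{1}{\left(-20 + 13\right) \left(-64\right)} = \frac{1}{\left(-7\right) \left(-64\right)} = \frac{1}{448} \approx 0.0022321$)
$\frac{K + \left(\left(1004 + 11710\right) + 5186\right)}{g + 15724} = \frac{\frac{1}{448} + \left(\left(1004 + 11710\right) + 5186\right)}{-44574 + 15724} = \frac{\frac{1}{448} + \left(12714 + 5186\right)}{-28850} = \left(\frac{1}{448} + 17900\right) \left(- \frac{1}{28850}\right) = \frac{8019201}{448} \left(- \frac{1}{28850}\right) = - \frac{8019201}{12924800}$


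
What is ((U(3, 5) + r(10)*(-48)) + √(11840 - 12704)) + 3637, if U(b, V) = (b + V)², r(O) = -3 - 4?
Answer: 4037 + 12*I*√6 ≈ 4037.0 + 29.394*I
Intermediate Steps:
r(O) = -7
U(b, V) = (V + b)²
((U(3, 5) + r(10)*(-48)) + √(11840 - 12704)) + 3637 = (((5 + 3)² - 7*(-48)) + √(11840 - 12704)) + 3637 = ((8² + 336) + √(-864)) + 3637 = ((64 + 336) + 12*I*√6) + 3637 = (400 + 12*I*√6) + 3637 = 4037 + 12*I*√6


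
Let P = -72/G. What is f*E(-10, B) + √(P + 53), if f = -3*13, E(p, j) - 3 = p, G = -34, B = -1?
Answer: 273 + √15929/17 ≈ 280.42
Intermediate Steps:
E(p, j) = 3 + p
f = -39
P = 36/17 (P = -72/(-34) = -72*(-1/34) = 36/17 ≈ 2.1176)
f*E(-10, B) + √(P + 53) = -39*(3 - 10) + √(36/17 + 53) = -39*(-7) + √(937/17) = 273 + √15929/17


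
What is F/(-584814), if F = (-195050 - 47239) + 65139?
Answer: 29525/97469 ≈ 0.30292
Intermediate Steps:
F = -177150 (F = -242289 + 65139 = -177150)
F/(-584814) = -177150/(-584814) = -177150*(-1/584814) = 29525/97469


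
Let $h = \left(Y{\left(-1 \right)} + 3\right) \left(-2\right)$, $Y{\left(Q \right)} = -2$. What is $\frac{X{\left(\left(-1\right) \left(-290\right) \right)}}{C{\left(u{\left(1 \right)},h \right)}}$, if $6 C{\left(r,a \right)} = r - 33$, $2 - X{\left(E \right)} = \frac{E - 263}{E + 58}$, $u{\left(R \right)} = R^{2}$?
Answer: $- \frac{669}{1856} \approx -0.36045$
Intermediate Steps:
$h = -2$ ($h = \left(-2 + 3\right) \left(-2\right) = 1 \left(-2\right) = -2$)
$X{\left(E \right)} = 2 - \frac{-263 + E}{58 + E}$ ($X{\left(E \right)} = 2 - \frac{E - 263}{E + 58} = 2 - \frac{-263 + E}{58 + E}$)
$C{\left(r,a \right)} = - \frac{11}{2} + \frac{r}{6}$ ($C{\left(r,a \right)} = \frac{r - 33}{6} = \frac{-33 + r}{6} = - \frac{11}{2} + \frac{r}{6}$)
$\frac{X{\left(\left(-1\right) \left(-290\right) \right)}}{C{\left(u{\left(1 \right)},h \right)}} = \frac{\frac{1}{58 - -290} \left(379 - -290\right)}{- \frac{11}{2} + \frac{1^{2}}{6}} = \frac{\frac{1}{58 + 290} \left(379 + 290\right)}{- \frac{11}{2} + \frac{1}{6} \cdot 1} = \frac{\frac{1}{348} \cdot 669}{- \frac{11}{2} + \frac{1}{6}} = \frac{\frac{1}{348} \cdot 669}{- \frac{16}{3}} = \frac{223}{116} \left(- \frac{3}{16}\right) = - \frac{669}{1856}$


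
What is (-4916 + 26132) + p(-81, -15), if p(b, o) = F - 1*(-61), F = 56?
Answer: 21333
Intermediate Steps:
p(b, o) = 117 (p(b, o) = 56 - 1*(-61) = 56 + 61 = 117)
(-4916 + 26132) + p(-81, -15) = (-4916 + 26132) + 117 = 21216 + 117 = 21333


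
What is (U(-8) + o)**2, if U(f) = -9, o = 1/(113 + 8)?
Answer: 1183744/14641 ≈ 80.851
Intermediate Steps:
o = 1/121 ≈ 0.0082645
(U(-8) + o)**2 = (-9 + 1/121)**2 = (-1088/121)**2 = 1183744/14641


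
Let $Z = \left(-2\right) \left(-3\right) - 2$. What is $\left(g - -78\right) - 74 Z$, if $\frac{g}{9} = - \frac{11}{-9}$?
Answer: $-207$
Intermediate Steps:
$g = 11$ ($g = 9 \left(- \frac{11}{-9}\right) = 9 \left(\left(-11\right) \left(- \frac{1}{9}\right)\right) = 9 \cdot \frac{11}{9} = 11$)
$Z = 4$ ($Z = 6 - 2 = 4$)
$\left(g - -78\right) - 74 Z = \left(11 - -78\right) - 296 = \left(11 + 78\right) - 296 = 89 - 296 = -207$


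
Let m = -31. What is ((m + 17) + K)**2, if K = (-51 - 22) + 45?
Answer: 1764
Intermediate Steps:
K = -28 (K = -73 + 45 = -28)
((m + 17) + K)**2 = ((-31 + 17) - 28)**2 = (-14 - 28)**2 = (-42)**2 = 1764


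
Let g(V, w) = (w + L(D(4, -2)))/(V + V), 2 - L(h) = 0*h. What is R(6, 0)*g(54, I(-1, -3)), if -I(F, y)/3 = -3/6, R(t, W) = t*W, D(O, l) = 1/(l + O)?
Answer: 0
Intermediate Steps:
D(O, l) = 1/(O + l)
R(t, W) = W*t
L(h) = 2 (L(h) = 2 - 0*h = 2 - 1*0 = 2 + 0 = 2)
I(F, y) = 3/2 (I(F, y) = -(-9)/6 = -3*(-½) = 3/2)
g(V, w) = (2 + w)/(2*V) (g(V, w) = (w + 2)/(V + V) = (2 + w)/((2*V)) = (2 + w)*(1/(2*V)) = (2 + w)/(2*V))
R(6, 0)*g(54, I(-1, -3)) = (0*6)*((½)*(2 + 3/2)/54) = 0*((½)*(1/54)*(7/2)) = 0*(7/216) = 0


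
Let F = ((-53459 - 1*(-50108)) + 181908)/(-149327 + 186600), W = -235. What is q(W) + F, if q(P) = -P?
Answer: 8937712/37273 ≈ 239.79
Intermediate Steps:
F = 178557/37273 (F = ((-53459 + 50108) + 181908)/37273 = (-3351 + 181908)*(1/37273) = 178557*(1/37273) = 178557/37273 ≈ 4.7905)
q(W) + F = -1*(-235) + 178557/37273 = 235 + 178557/37273 = 8937712/37273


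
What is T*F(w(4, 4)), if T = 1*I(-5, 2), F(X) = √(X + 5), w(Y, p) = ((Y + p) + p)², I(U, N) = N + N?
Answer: 4*√149 ≈ 48.826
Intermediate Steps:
I(U, N) = 2*N
w(Y, p) = (Y + 2*p)²
F(X) = √(5 + X)
T = 4 (T = 1*(2*2) = 1*4 = 4)
T*F(w(4, 4)) = 4*√(5 + (4 + 2*4)²) = 4*√(5 + (4 + 8)²) = 4*√(5 + 12²) = 4*√(5 + 144) = 4*√149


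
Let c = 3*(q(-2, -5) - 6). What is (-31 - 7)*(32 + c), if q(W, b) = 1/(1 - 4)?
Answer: -494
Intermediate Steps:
q(W, b) = -⅓ (q(W, b) = 1/(-3) = -⅓)
c = -19 (c = 3*(-⅓ - 6) = 3*(-19/3) = -19)
(-31 - 7)*(32 + c) = (-31 - 7)*(32 - 19) = -38*13 = -494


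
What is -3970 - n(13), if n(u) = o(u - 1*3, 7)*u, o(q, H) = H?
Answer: -4061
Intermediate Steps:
n(u) = 7*u
-3970 - n(13) = -3970 - 7*13 = -3970 - 1*91 = -3970 - 91 = -4061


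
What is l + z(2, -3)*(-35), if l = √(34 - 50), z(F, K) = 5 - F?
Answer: -105 + 4*I ≈ -105.0 + 4.0*I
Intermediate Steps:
l = 4*I (l = √(-16) = 4*I ≈ 4.0*I)
l + z(2, -3)*(-35) = 4*I + (5 - 1*2)*(-35) = 4*I + (5 - 2)*(-35) = 4*I + 3*(-35) = 4*I - 105 = -105 + 4*I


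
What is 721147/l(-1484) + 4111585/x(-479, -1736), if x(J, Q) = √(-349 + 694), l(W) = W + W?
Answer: -103021/424 + 822317*√345/69 ≈ 2.2112e+5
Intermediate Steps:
l(W) = 2*W
x(J, Q) = √345
721147/l(-1484) + 4111585/x(-479, -1736) = 721147/((2*(-1484))) + 4111585/(√345) = 721147/(-2968) + 4111585*(√345/345) = 721147*(-1/2968) + 822317*√345/69 = -103021/424 + 822317*√345/69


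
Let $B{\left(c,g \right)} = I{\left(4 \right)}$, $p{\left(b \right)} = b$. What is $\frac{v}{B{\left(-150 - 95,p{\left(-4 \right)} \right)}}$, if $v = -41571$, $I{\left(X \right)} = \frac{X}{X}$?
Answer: $-41571$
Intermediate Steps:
$I{\left(X \right)} = 1$
$B{\left(c,g \right)} = 1$
$\frac{v}{B{\left(-150 - 95,p{\left(-4 \right)} \right)}} = - \frac{41571}{1} = \left(-41571\right) 1 = -41571$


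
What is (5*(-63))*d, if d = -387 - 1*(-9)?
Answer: 119070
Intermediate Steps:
d = -378 (d = -387 + 9 = -378)
(5*(-63))*d = (5*(-63))*(-378) = -315*(-378) = 119070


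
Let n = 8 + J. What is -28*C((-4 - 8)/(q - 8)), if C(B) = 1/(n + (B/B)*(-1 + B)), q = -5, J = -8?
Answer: 364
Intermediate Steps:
n = 0 (n = 8 - 8 = 0)
C(B) = 1/(-1 + B) (C(B) = 1/(0 + (B/B)*(-1 + B)) = 1/(0 + 1*(-1 + B)) = 1/(0 + (-1 + B)) = 1/(-1 + B))
-28*C((-4 - 8)/(q - 8)) = -28/(-1 + (-4 - 8)/(-5 - 8)) = -28/(-1 - 12/(-13)) = -28/(-1 - 12*(-1/13)) = -28/(-1 + 12/13) = -28/(-1/13) = -28*(-13) = 364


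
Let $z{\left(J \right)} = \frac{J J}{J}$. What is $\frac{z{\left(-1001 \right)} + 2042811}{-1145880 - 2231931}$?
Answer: $- \frac{2041810}{3377811} \approx -0.60448$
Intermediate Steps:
$z{\left(J \right)} = J$ ($z{\left(J \right)} = \frac{J^{2}}{J} = J$)
$\frac{z{\left(-1001 \right)} + 2042811}{-1145880 - 2231931} = \frac{-1001 + 2042811}{-1145880 - 2231931} = \frac{2041810}{-3377811} = 2041810 \left(- \frac{1}{3377811}\right) = - \frac{2041810}{3377811}$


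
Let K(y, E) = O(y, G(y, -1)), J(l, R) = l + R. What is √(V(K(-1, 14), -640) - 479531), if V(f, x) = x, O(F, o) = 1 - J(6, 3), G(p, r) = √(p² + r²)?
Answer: I*√480171 ≈ 692.94*I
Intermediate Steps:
J(l, R) = R + l
O(F, o) = -8 (O(F, o) = 1 - (3 + 6) = 1 - 1*9 = 1 - 9 = -8)
K(y, E) = -8
√(V(K(-1, 14), -640) - 479531) = √(-640 - 479531) = √(-480171) = I*√480171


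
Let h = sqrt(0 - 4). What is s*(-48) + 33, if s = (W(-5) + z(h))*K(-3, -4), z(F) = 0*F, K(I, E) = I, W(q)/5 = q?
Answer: -3567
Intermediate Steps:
W(q) = 5*q
h = 2*I (h = sqrt(-4) = 2*I ≈ 2.0*I)
z(F) = 0
s = 75 (s = (5*(-5) + 0)*(-3) = (-25 + 0)*(-3) = -25*(-3) = 75)
s*(-48) + 33 = 75*(-48) + 33 = -3600 + 33 = -3567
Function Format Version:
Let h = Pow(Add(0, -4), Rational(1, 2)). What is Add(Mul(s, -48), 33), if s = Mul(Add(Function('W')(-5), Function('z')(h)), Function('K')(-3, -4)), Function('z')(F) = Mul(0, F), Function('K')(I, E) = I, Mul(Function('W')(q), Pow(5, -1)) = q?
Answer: -3567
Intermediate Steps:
Function('W')(q) = Mul(5, q)
h = Mul(2, I) (h = Pow(-4, Rational(1, 2)) = Mul(2, I) ≈ Mul(2.0000, I))
Function('z')(F) = 0
s = 75 (s = Mul(Add(Mul(5, -5), 0), -3) = Mul(Add(-25, 0), -3) = Mul(-25, -3) = 75)
Add(Mul(s, -48), 33) = Add(Mul(75, -48), 33) = Add(-3600, 33) = -3567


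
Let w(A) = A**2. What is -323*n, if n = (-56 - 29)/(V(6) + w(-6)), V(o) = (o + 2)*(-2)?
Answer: 5491/4 ≈ 1372.8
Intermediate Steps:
V(o) = -4 - 2*o (V(o) = (2 + o)*(-2) = -4 - 2*o)
n = -17/4 (n = (-56 - 29)/((-4 - 2*6) + (-6)**2) = -85/((-4 - 12) + 36) = -85/(-16 + 36) = -85/20 = -85*1/20 = -17/4 ≈ -4.2500)
-323*n = -323*(-17/4) = 5491/4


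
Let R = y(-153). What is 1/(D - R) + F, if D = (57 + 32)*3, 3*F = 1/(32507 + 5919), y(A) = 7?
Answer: 57769/14986140 ≈ 0.0038548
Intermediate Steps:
F = 1/115278 (F = 1/(3*(32507 + 5919)) = (1/3)/38426 = (1/3)*(1/38426) = 1/115278 ≈ 8.6747e-6)
R = 7
D = 267 (D = 89*3 = 267)
1/(D - R) + F = 1/(267 - 1*7) + 1/115278 = 1/(267 - 7) + 1/115278 = 1/260 + 1/115278 = 57769/14986140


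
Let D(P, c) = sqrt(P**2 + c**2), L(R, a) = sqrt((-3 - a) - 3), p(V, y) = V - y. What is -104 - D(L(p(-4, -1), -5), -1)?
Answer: -104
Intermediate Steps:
L(R, a) = sqrt(-6 - a)
-104 - D(L(p(-4, -1), -5), -1) = -104 - sqrt((sqrt(-6 - 1*(-5)))**2 + (-1)**2) = -104 - sqrt((sqrt(-6 + 5))**2 + 1) = -104 - sqrt((sqrt(-1))**2 + 1) = -104 - sqrt(I**2 + 1) = -104 - sqrt(-1 + 1) = -104 - sqrt(0) = -104 - 1*0 = -104 + 0 = -104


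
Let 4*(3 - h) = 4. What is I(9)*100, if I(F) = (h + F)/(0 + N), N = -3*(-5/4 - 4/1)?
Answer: 4400/63 ≈ 69.841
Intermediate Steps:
h = 2 (h = 3 - ¼*4 = 3 - 1 = 2)
N = 63/4 (N = -3*(-5*¼ - 4*1) = -3*(-5/4 - 4) = -3*(-21/4) = 63/4 ≈ 15.750)
I(F) = 8/63 + 4*F/63 (I(F) = (2 + F)/(0 + 63/4) = (2 + F)/(63/4) = (2 + F)*(4/63) = 8/63 + 4*F/63)
I(9)*100 = (8/63 + (4/63)*9)*100 = (8/63 + 4/7)*100 = (44/63)*100 = 4400/63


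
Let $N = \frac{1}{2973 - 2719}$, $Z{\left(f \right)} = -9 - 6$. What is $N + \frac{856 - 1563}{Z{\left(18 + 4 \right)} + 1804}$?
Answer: $- \frac{177789}{454406} \approx -0.39126$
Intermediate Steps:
$Z{\left(f \right)} = -15$
$N = \frac{1}{254} \approx 0.003937$
$N + \frac{856 - 1563}{Z{\left(18 + 4 \right)} + 1804} = \frac{1}{254} + \frac{856 - 1563}{-15 + 1804} = \frac{1}{254} - \frac{707}{1789} = - \frac{177789}{454406}$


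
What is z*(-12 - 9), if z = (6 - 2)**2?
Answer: -336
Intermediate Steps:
z = 16 (z = 4**2 = 16)
z*(-12 - 9) = 16*(-12 - 9) = 16*(-21) = -336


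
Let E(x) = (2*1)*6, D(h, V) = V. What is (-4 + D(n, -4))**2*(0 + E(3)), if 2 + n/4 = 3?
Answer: 768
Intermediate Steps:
n = 4 (n = -8 + 4*3 = -8 + 12 = 4)
E(x) = 12 (E(x) = 2*6 = 12)
(-4 + D(n, -4))**2*(0 + E(3)) = (-4 - 4)**2*(0 + 12) = (-8)**2*12 = 64*12 = 768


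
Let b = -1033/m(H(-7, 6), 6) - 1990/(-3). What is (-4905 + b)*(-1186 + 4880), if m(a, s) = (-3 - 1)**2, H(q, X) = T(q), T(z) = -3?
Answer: -381773053/24 ≈ -1.5907e+7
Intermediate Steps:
H(q, X) = -3
m(a, s) = 16 (m(a, s) = (-4)**2 = 16)
b = 28741/48 (b = -1033/16 - 1990/(-3) = -1033*1/16 - 1990*(-1/3) = -1033/16 + 1990/3 = 28741/48 ≈ 598.77)
(-4905 + b)*(-1186 + 4880) = (-4905 + 28741/48)*(-1186 + 4880) = -206699/48*3694 = -381773053/24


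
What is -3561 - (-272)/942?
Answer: -1677095/471 ≈ -3560.7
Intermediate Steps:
-3561 - (-272)/942 = -3561 - 1*(-136/471) = -3561 + 136/471 = -1677095/471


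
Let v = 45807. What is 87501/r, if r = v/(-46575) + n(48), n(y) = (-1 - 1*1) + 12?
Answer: 1358453025/139981 ≈ 9704.5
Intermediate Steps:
n(y) = 10 (n(y) = (-1 - 1) + 12 = -2 + 12 = 10)
r = 139981/15525 (r = 45807/(-46575) + 10 = 45807*(-1/46575) + 10 = -15269/15525 + 10 = 139981/15525 ≈ 9.0165)
87501/r = 87501/(139981/15525) = 87501*(15525/139981) = 1358453025/139981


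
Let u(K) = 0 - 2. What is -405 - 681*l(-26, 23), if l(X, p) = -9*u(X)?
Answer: -12663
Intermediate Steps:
u(K) = -2
l(X, p) = 18 (l(X, p) = -9*(-2) = 18)
-405 - 681*l(-26, 23) = -405 - 681*18 = -405 - 12258 = -12663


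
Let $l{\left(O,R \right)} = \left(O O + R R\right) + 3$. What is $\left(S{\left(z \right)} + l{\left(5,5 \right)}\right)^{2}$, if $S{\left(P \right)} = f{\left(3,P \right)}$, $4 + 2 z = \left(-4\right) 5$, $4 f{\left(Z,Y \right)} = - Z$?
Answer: $\frac{43681}{16} \approx 2730.1$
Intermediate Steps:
$f{\left(Z,Y \right)} = - \frac{Z}{4}$ ($f{\left(Z,Y \right)} = \frac{\left(-1\right) Z}{4} = - \frac{Z}{4}$)
$l{\left(O,R \right)} = 3 + O^{2} + R^{2}$ ($l{\left(O,R \right)} = \left(O^{2} + R^{2}\right) + 3 = 3 + O^{2} + R^{2}$)
$z = -12$ ($z = -2 + \frac{\left(-4\right) 5}{2} = -2 + \frac{1}{2} \left(-20\right) = -2 - 10 = -12$)
$S{\left(P \right)} = - \frac{3}{4}$ ($S{\left(P \right)} = \left(- \frac{1}{4}\right) 3 = - \frac{3}{4}$)
$\left(S{\left(z \right)} + l{\left(5,5 \right)}\right)^{2} = \left(- \frac{3}{4} + \left(3 + 5^{2} + 5^{2}\right)\right)^{2} = \left(- \frac{3}{4} + \left(3 + 25 + 25\right)\right)^{2} = \left(- \frac{3}{4} + 53\right)^{2} = \left(\frac{209}{4}\right)^{2} = \frac{43681}{16}$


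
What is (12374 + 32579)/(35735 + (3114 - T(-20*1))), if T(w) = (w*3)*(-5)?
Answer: 44953/38549 ≈ 1.1661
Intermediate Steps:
T(w) = -15*w (T(w) = (3*w)*(-5) = -15*w)
(12374 + 32579)/(35735 + (3114 - T(-20*1))) = (12374 + 32579)/(35735 + (3114 - (-15)*(-20*1))) = 44953/(35735 + (3114 - (-15)*(-20))) = 44953/(35735 + (3114 - 1*300)) = 44953/(35735 + (3114 - 300)) = 44953/(35735 + 2814) = 44953/38549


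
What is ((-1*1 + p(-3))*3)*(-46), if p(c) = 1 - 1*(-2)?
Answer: -276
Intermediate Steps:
p(c) = 3 (p(c) = 1 + 2 = 3)
((-1*1 + p(-3))*3)*(-46) = ((-1*1 + 3)*3)*(-46) = ((-1 + 3)*3)*(-46) = (2*3)*(-46) = 6*(-46) = -276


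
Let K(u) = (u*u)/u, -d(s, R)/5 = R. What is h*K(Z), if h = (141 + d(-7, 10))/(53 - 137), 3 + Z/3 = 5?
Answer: -13/2 ≈ -6.5000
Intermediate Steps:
Z = 6 (Z = -9 + 3*5 = -9 + 15 = 6)
d(s, R) = -5*R
h = -13/12 (h = (141 - 5*10)/(53 - 137) = (141 - 50)/(-84) = 91*(-1/84) = -13/12 ≈ -1.0833)
K(u) = u (K(u) = u²/u = u)
h*K(Z) = -13/12*6 = -13/2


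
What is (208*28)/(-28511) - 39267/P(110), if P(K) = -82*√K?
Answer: -832/4073 + 39267*√110/9020 ≈ 45.454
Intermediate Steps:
(208*28)/(-28511) - 39267/P(110) = (208*28)/(-28511) - 39267*(-√110/9020) = 5824*(-1/28511) - (-39267)*√110/9020 = -832/4073 + 39267*√110/9020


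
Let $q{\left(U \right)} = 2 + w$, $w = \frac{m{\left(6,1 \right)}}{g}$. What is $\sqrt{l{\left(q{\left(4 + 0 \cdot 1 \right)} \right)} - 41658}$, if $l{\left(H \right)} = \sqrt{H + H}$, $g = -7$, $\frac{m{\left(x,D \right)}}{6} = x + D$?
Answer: $\sqrt{-41658 + 2 i \sqrt{2}} \approx 0.0069 + 204.1 i$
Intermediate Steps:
$m{\left(x,D \right)} = 6 D + 6 x$ ($m{\left(x,D \right)} = 6 \left(x + D\right) = 6 \left(D + x\right) = 6 D + 6 x$)
$w = -6$ ($w = \frac{6 \cdot 1 + 6 \cdot 6}{-7} = \left(6 + 36\right) \left(- \frac{1}{7}\right) = 42 \left(- \frac{1}{7}\right) = -6$)
$q{\left(U \right)} = -4$ ($q{\left(U \right)} = 2 - 6 = -4$)
$l{\left(H \right)} = \sqrt{2} \sqrt{H}$ ($l{\left(H \right)} = \sqrt{2 H} = \sqrt{2} \sqrt{H}$)
$\sqrt{l{\left(q{\left(4 + 0 \cdot 1 \right)} \right)} - 41658} = \sqrt{\sqrt{2} \sqrt{-4} - 41658} = \sqrt{\sqrt{2} \cdot 2 i - 41658} = \sqrt{2 i \sqrt{2} - 41658} = \sqrt{-41658 + 2 i \sqrt{2}}$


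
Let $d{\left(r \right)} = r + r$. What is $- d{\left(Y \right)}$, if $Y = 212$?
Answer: $-424$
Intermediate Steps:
$d{\left(r \right)} = 2 r$
$- d{\left(Y \right)} = - 2 \cdot 212 = \left(-1\right) 424 = -424$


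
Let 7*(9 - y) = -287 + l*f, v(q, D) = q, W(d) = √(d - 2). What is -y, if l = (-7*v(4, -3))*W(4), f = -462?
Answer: -50 + 1848*√2 ≈ 2563.5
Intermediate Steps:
W(d) = √(-2 + d)
l = -28*√2 (l = (-7*4)*√(-2 + 4) = -28*√2 ≈ -39.598)
y = 50 - 1848*√2 (y = 9 - (-287 - 28*√2*(-462))/7 = 9 - (-287 + 12936*√2)/7 = 9 + (41 - 1848*√2) = 50 - 1848*√2 ≈ -2563.5)
-y = -(50 - 1848*√2) = -50 + 1848*√2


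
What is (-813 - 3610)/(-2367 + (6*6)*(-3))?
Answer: 4423/2475 ≈ 1.7871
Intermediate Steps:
(-813 - 3610)/(-2367 + (6*6)*(-3)) = -4423/(-2367 + 36*(-3)) = -4423/(-2367 - 108) = -4423/(-2475) = -4423*(-1/2475) = 4423/2475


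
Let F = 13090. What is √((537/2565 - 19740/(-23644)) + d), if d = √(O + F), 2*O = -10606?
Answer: √(2963550368230 + 2837995083225*√7787)/1684635 ≈ 9.4492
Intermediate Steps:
O = -5303 (O = (½)*(-10606) = -5303)
d = √7787 (d = √(-5303 + 13090) = √7787 ≈ 88.244)
√((537/2565 - 19740/(-23644)) + d) = √((537/2565 - 19740/(-23644)) + √7787) = √((537*(1/2565) - 19740*(-1/23644)) + √7787) = √((179/855 + 4935/5911) + √7787) = √(5277494/5053905 + √7787)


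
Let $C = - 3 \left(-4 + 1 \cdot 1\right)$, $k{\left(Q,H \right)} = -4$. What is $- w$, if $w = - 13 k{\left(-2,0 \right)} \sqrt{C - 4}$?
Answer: $- 52 \sqrt{5} \approx -116.28$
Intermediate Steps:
$C = 9$ ($C = - 3 \left(-4 + 1\right) = \left(-3\right) \left(-3\right) = 9$)
$w = 52 \sqrt{5}$ ($w = \left(-13\right) \left(-4\right) \sqrt{9 - 4} = 52 \sqrt{5} \approx 116.28$)
$- w = - 52 \sqrt{5}$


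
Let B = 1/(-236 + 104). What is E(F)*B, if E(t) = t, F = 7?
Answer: -7/132 ≈ -0.053030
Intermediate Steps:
B = -1/132 (B = 1/(-132) = -1/132 ≈ -0.0075758)
E(F)*B = 7*(-1/132) = -7/132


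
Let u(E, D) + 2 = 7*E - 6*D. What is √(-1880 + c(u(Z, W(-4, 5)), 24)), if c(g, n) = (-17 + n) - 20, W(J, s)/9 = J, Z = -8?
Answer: I*√1893 ≈ 43.509*I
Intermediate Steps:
W(J, s) = 9*J
u(E, D) = -2 - 6*D + 7*E (u(E, D) = -2 + (7*E - 6*D) = -2 + (-6*D + 7*E) = -2 - 6*D + 7*E)
c(g, n) = -37 + n
√(-1880 + c(u(Z, W(-4, 5)), 24)) = √(-1880 + (-37 + 24)) = √(-1880 - 13) = √(-1893) = I*√1893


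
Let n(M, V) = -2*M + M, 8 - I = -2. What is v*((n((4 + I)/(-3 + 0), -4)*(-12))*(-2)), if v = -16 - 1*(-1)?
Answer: -1680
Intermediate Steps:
I = 10 (I = 8 - 1*(-2) = 8 + 2 = 10)
n(M, V) = -M
v = -15 (v = -16 + 1 = -15)
v*((n((4 + I)/(-3 + 0), -4)*(-12))*(-2)) = -15*-(4 + 10)/(-3 + 0)*(-12)*(-2) = -15*-14/(-3)*(-12)*(-2) = -15*-14*(-1)/3*(-12)*(-2) = -15*-1*(-14/3)*(-12)*(-2) = -15*(14/3)*(-12)*(-2) = -(-840)*(-2) = -15*112 = -1680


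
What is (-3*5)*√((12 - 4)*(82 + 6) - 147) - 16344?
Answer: -16344 - 15*√557 ≈ -16698.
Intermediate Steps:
(-3*5)*√((12 - 4)*(82 + 6) - 147) - 16344 = -15*√(8*88 - 147) - 16344 = -15*√(704 - 147) - 16344 = -15*√557 - 16344 = -16344 - 15*√557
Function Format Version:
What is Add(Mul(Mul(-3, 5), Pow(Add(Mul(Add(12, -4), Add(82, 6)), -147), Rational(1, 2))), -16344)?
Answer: Add(-16344, Mul(-15, Pow(557, Rational(1, 2)))) ≈ -16698.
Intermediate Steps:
Add(Mul(Mul(-3, 5), Pow(Add(Mul(Add(12, -4), Add(82, 6)), -147), Rational(1, 2))), -16344) = Add(Mul(-15, Pow(Add(Mul(8, 88), -147), Rational(1, 2))), -16344) = Add(Mul(-15, Pow(Add(704, -147), Rational(1, 2))), -16344) = Add(Mul(-15, Pow(557, Rational(1, 2))), -16344) = Add(-16344, Mul(-15, Pow(557, Rational(1, 2))))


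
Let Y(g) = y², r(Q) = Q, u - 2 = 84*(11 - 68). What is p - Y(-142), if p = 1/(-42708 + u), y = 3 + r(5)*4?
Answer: -25124327/47494 ≈ -529.00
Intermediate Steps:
u = -4786 (u = 2 + 84*(11 - 68) = 2 + 84*(-57) = 2 - 4788 = -4786)
y = 23 (y = 3 + 5*4 = 3 + 20 = 23)
p = -1/47494 (p = 1/(-42708 - 4786) = 1/(-47494) = -1/47494 ≈ -2.1055e-5)
Y(g) = 529 (Y(g) = 23² = 529)
p - Y(-142) = -1/47494 - 1*529 = -1/47494 - 529 = -25124327/47494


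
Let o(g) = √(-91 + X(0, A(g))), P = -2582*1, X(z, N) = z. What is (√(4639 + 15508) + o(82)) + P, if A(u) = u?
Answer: -2582 + √20147 + I*√91 ≈ -2440.1 + 9.5394*I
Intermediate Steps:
P = -2582
o(g) = I*√91 (o(g) = √(-91 + 0) = √(-91) = I*√91)
(√(4639 + 15508) + o(82)) + P = (√(4639 + 15508) + I*√91) - 2582 = (√20147 + I*√91) - 2582 = -2582 + √20147 + I*√91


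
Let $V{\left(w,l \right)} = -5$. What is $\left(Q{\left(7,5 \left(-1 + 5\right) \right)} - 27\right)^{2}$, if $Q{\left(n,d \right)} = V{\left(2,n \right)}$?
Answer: $1024$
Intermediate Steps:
$Q{\left(n,d \right)} = -5$
$\left(Q{\left(7,5 \left(-1 + 5\right) \right)} - 27\right)^{2} = \left(-5 - 27\right)^{2} = \left(-32\right)^{2} = 1024$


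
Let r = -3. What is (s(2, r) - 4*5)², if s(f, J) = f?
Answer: 324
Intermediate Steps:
(s(2, r) - 4*5)² = (2 - 4*5)² = (2 - 20)² = (-18)² = 324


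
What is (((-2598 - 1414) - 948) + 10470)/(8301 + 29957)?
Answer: 2755/19129 ≈ 0.14402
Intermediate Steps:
(((-2598 - 1414) - 948) + 10470)/(8301 + 29957) = ((-4012 - 948) + 10470)/38258 = (-4960 + 10470)*(1/38258) = 5510*(1/38258) = 2755/19129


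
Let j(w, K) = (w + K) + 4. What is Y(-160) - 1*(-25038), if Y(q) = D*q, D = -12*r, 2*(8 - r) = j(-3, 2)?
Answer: 37518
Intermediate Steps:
j(w, K) = 4 + K + w (j(w, K) = (K + w) + 4 = 4 + K + w)
r = 13/2 (r = 8 - (4 + 2 - 3)/2 = 8 - ½*3 = 8 - 3/2 = 13/2 ≈ 6.5000)
D = -78 (D = -12*13/2 = -78)
Y(q) = -78*q
Y(-160) - 1*(-25038) = -78*(-160) - 1*(-25038) = 12480 + 25038 = 37518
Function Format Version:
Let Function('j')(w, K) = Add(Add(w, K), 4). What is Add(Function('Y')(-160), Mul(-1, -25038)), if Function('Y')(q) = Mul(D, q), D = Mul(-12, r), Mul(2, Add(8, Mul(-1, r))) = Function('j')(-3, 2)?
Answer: 37518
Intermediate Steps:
Function('j')(w, K) = Add(4, K, w) (Function('j')(w, K) = Add(Add(K, w), 4) = Add(4, K, w))
r = Rational(13, 2) (r = Add(8, Mul(Rational(-1, 2), Add(4, 2, -3))) = Add(8, Mul(Rational(-1, 2), 3)) = Add(8, Rational(-3, 2)) = Rational(13, 2) ≈ 6.5000)
D = -78 (D = Mul(-12, Rational(13, 2)) = -78)
Function('Y')(q) = Mul(-78, q)
Add(Function('Y')(-160), Mul(-1, -25038)) = Add(Mul(-78, -160), Mul(-1, -25038)) = Add(12480, 25038) = 37518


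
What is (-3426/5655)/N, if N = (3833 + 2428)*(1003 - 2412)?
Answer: 1142/16628996865 ≈ 6.8675e-8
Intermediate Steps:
N = -8821749 (N = 6261*(-1409) = -8821749)
(-3426/5655)/N = -3426/5655/(-8821749) = -3426*1/5655*(-1/8821749) = -1142/1885*(-1/8821749) = 1142/16628996865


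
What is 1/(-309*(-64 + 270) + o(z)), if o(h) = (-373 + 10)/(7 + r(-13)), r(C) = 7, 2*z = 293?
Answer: -14/891519 ≈ -1.5704e-5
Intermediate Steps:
z = 293/2 (z = (1/2)*293 = 293/2 ≈ 146.50)
o(h) = -363/14 (o(h) = (-373 + 10)/(7 + 7) = -363/14)
1/(-309*(-64 + 270) + o(z)) = 1/(-309*(-64 + 270) - 363/14) = 1/(-309*206 - 363/14) = 1/(-63654 - 363/14) = 1/(-891519/14) = -14/891519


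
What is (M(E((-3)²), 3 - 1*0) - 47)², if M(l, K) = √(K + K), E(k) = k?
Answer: (47 - √6)² ≈ 1984.7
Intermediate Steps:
M(l, K) = √2*√K (M(l, K) = √(2*K) = √2*√K)
(M(E((-3)²), 3 - 1*0) - 47)² = (√2*√(3 - 1*0) - 47)² = (√2*√(3 + 0) - 47)² = (√2*√3 - 47)² = (√6 - 47)² = (-47 + √6)²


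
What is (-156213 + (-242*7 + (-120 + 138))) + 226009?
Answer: 68120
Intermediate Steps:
(-156213 + (-242*7 + (-120 + 138))) + 226009 = (-156213 + (-1694 + 18)) + 226009 = (-156213 - 1676) + 226009 = -157889 + 226009 = 68120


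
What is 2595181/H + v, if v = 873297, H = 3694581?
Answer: 3226469098738/3694581 ≈ 8.7330e+5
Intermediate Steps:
2595181/H + v = 2595181/3694581 + 873297 = 3226469098738/3694581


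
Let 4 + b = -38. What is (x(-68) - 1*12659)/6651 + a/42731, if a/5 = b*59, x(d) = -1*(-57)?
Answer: -620901952/284203881 ≈ -2.1847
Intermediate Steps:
x(d) = 57
b = -42 (b = -4 - 38 = -42)
a = -12390 (a = 5*(-42*59) = 5*(-2478) = -12390)
(x(-68) - 1*12659)/6651 + a/42731 = (57 - 1*12659)/6651 - 12390/42731 = (57 - 12659)*(1/6651) - 12390*1/42731 = -12602*1/6651 - 12390/42731 = -12602/6651 - 12390/42731 = -620901952/284203881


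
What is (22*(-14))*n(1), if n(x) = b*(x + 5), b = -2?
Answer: 3696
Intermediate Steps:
n(x) = -10 - 2*x (n(x) = -2*(x + 5) = -2*(5 + x) = -10 - 2*x)
(22*(-14))*n(1) = (22*(-14))*(-10 - 2*1) = -308*(-10 - 2) = -308*(-12) = 3696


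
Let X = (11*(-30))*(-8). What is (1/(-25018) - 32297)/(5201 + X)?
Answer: -808006347/196166138 ≈ -4.1190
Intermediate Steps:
X = 2640 (X = -330*(-8) = 2640)
(1/(-25018) - 32297)/(5201 + X) = (1/(-25018) - 32297)/(5201 + 2640) = (-1/25018 - 32297)/7841 = -808006347/25018*1/7841 = -808006347/196166138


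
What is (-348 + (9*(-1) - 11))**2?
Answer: 135424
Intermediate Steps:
(-348 + (9*(-1) - 11))**2 = (-348 + (-9 - 11))**2 = (-348 - 20)**2 = (-368)**2 = 135424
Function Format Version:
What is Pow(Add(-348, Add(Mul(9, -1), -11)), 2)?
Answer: 135424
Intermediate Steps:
Pow(Add(-348, Add(Mul(9, -1), -11)), 2) = Pow(Add(-348, Add(-9, -11)), 2) = Pow(Add(-348, -20), 2) = Pow(-368, 2) = 135424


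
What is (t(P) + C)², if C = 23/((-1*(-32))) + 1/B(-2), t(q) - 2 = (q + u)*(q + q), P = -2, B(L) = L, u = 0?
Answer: 106929/1024 ≈ 104.42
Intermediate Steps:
t(q) = 2 + 2*q² (t(q) = 2 + (q + 0)*(q + q) = 2 + q*(2*q) = 2 + 2*q²)
C = 7/32 (C = 23/((-1*(-32))) + 1/(-2) = 23/32 + 1*(-½) = 23*(1/32) - ½ = 23/32 - ½ = 7/32 ≈ 0.21875)
(t(P) + C)² = ((2 + 2*(-2)²) + 7/32)² = ((2 + 2*4) + 7/32)² = ((2 + 8) + 7/32)² = (10 + 7/32)² = (327/32)² = 106929/1024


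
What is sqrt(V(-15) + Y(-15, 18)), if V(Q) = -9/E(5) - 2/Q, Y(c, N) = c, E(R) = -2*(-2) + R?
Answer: I*sqrt(3570)/15 ≈ 3.9833*I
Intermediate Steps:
E(R) = 4 + R
V(Q) = -1 - 2/Q (V(Q) = -9/(4 + 5) - 2/Q = -9/9 - 2/Q = -9*1/9 - 2/Q = -1 - 2/Q)
sqrt(V(-15) + Y(-15, 18)) = sqrt((-2 - 1*(-15))/(-15) - 15) = sqrt(-(-2 + 15)/15 - 15) = sqrt(-1/15*13 - 15) = sqrt(-13/15 - 15) = sqrt(-238/15) = I*sqrt(3570)/15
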